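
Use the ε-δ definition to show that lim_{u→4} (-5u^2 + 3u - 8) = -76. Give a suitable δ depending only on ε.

δ = min(2, ε/47)

Fix ε > 0. We want δ > 0 such that 0 < |u − 4| < δ implies |(-5u^2 + 3u - 8) + 76| < ε.
(-5u^2 + 3u - 8) + 76 = -5u^2 + 3u + 68 = (u − 4)(-5u - 17).
So |(-5u^2 + 3u - 8) + 76| = |u − 4|·|-5u - 17|.
Assume first that |u − 4| < 2, so |u| < 6. Then |-5u - 17| ≤ 5·6 + 17 = 47.
Hence |(-5u^2 + 3u - 8) + 76| ≤ 47|u − 4| < ε provided |u − 4| < ε/47.
Choosing δ = min(2, ε/47) ensures both conditions, hence |(-5u^2 + 3u - 8) + 76| < ε.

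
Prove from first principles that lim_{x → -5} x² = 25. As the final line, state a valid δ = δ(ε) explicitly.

Fix ε > 0. We seek δ > 0 with 0 < |x + 5| < δ ⇒ |x² − 25| < ε.
Factor: x² − 25 = (x + 5)(x - 5), so |x² − 25| = |x + 5|·|x - 5|.
Impose δ ≤ 1 so that |x| < 6; then |x - 5| ≤ 11.
Hence |x² − 25| ≤ 11|x + 5|, which is < ε once |x + 5| < ε/11.
Take δ = min(1, ε/11). If 0 < |x + 5| < δ then both bounds hold and |x² − 25| ≤ 11|x + 5| < 11·(ε/11) = ε.

δ = min(1, ε/11)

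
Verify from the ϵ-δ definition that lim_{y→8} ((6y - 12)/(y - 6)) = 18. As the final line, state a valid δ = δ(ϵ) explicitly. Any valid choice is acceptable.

Suppose ϵ > 0. We want δ > 0 with 0 < |y − 8| < δ ⇒ |(6y - 12)/(y - 6) − 18| < ϵ.
Combining over a common denominator, (6y - 12)/(y - 6) − 18 = [(6y - 12)·2 − 36·(y - 6)] / [2·(y - 6)] = -24(y − 8) / (2(y - 6)).
So |(6y - 12)/(y - 6) − 18| = 24|y − 8| / (2·|y − 6|).
Restrict δ ≤ 1. Then |y − 8| < 1 gives |y − 6| = |(y − 8) + 2| ≥ 2 − 1 = 1.
Hence |(6y - 12)/(y - 6) − 18| < 24|y − 8|/(2·1) = 12|y − 8|, which is < ϵ once |y − 8| < (1/12)ϵ.
Take δ = min(1, (1/12)ϵ). Then 0 < |y − 8| < δ forces both bounds, so |(6y - 12)/(y - 6) − 18| < ϵ.

δ = min(1, (1/12)ϵ)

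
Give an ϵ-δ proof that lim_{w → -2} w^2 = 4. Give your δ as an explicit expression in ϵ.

Let ϵ > 0. We seek δ > 0 with 0 < |w + 2| < δ ⇒ |w^2 − 4| < ϵ.
Factor: w^2 − 4 = (w + 2)(w - 2), so |w^2 − 4| = |w + 2|·|w - 2|.
Restrict δ ≤ 1. Then |w + 2| < 1 gives |w| < 3, so by the triangle inequality |w - 2| ≤ 3 + 2 = 5.
Hence |w^2 − 4| ≤ 5|w + 2|, which is < ϵ once |w + 2| < ϵ/5.
Take δ = min(1, ϵ/5). If 0 < |w + 2| < δ then both bounds hold and |w^2 − 4| ≤ 5|w + 2| < 5·(ϵ/5) = ϵ.

δ = min(1, ϵ/5)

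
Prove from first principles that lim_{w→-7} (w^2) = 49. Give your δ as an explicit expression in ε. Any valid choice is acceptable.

δ = min(1, ε/15)

Fix ε > 0. We seek δ > 0 with 0 < |w + 7| < δ ⇒ |w^2 − 49| < ε.
Factor: w^2 − 49 = (w + 7)(w - 7), so |w^2 − 49| = |w + 7|·|w - 7|.
Impose δ ≤ 1 so that |w| < 8; then |w - 7| ≤ 15.
Hence |w^2 − 49| ≤ 15|w + 7|, which is < ε once |w + 7| < ε/15.
Take δ = min(1, ε/15). If 0 < |w + 7| < δ then both bounds hold and |w^2 − 49| ≤ 15|w + 7| < 15·(ε/15) = ε.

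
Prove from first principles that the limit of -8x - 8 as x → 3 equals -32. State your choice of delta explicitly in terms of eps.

delta = eps/8

Let eps > 0 be given. We need delta > 0 so that 0 < |x − 3| < delta implies |(-8x - 8) + 32| < eps.
Since (-8x - 8) + 32 = -8(x − 3), we have |(-8x - 8) + 32| = 8|x − 3|.
Thus it suffices that |x − 3| < eps/8.
Take delta = eps/8. If 0 < |x − 3| < delta then |(-8x - 8) + 32| = 8|x − 3| < 8·(eps/8) = eps.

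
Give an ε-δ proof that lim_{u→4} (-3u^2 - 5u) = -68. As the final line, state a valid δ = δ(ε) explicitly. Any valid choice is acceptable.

Fix ε > 0. We want δ > 0 such that 0 < |u − 4| < δ implies |(-3u^2 - 5u) + 68| < ε.
(-3u^2 - 5u) + 68 = -3u^2 - 5u + 68 = (u − 4)(-3u - 17).
So |(-3u^2 - 5u) + 68| = |u − 4|·|-3u - 17|.
Assume first that |u − 4| < 2, so |u| < 6. Then |-3u - 17| ≤ 3·6 + 17 = 35.
Hence |(-3u^2 - 5u) + 68| ≤ 35|u − 4| < ε provided |u − 4| < ε/35.
Choosing δ = min(2, ε/35) ensures both conditions, hence |(-3u^2 - 5u) + 68| < ε.

δ = min(2, ε/35)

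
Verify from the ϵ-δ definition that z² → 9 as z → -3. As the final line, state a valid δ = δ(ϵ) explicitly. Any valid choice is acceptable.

δ = min(1, ϵ/7)

Suppose ϵ > 0. We seek δ > 0 with 0 < |z + 3| < δ ⇒ |z² − 9| < ϵ.
Factor: z² − 9 = (z + 3)(z - 3), so |z² − 9| = |z + 3|·|z - 3|.
Impose δ ≤ 1 so that |z| < 4; then |z - 3| ≤ 7.
Hence |z² − 9| ≤ 7|z + 3|, which is < ϵ once |z + 3| < ϵ/7.
Take δ = min(1, ϵ/7). If 0 < |z + 3| < δ then both bounds hold and |z² − 9| ≤ 7|z + 3| < 7·(ϵ/7) = ϵ.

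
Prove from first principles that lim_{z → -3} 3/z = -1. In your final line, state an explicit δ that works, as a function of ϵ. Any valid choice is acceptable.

Suppose ϵ > 0. We seek δ > 0 such that 0 < |z + 3| < δ implies |3/z + 1| < ϵ.
|3/z + 1| = 3·|-3 − z|/(3·|z|) = 3|z + 3|/(3|z|).
Require δ ≤ 3/2 so that |z| > 3 − 3/2 = 3/2, hence 3|z| > 9/2.
Then |3/z + 1| < 3|z + 3|/(9/2), which is < ϵ when |z + 3| < (3/2)ϵ.
Take δ = min(3/2, (3/2)ϵ). Then 0 < |z + 3| < δ gives both |z + 3| < 3/2 and |z + 3| < (3/2)ϵ, so |3/z + 1| < ϵ.

δ = min(3/2, (3/2)ϵ)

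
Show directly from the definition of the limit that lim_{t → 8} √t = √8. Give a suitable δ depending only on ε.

δ = min(8, √8·ε)

Let ε > 0. We want δ > 0 such that 0 < |t − 8| < δ implies |√t − √8| < ε.
Multiplying by the conjugate, |√t − √8| = |t − 8|/(√t + √8).
Restrict δ ≤ 8 so that |t − 8| < 8 forces t > 0, and then √t + √8 > √8.
Hence |√t − √8| < |t − 8|/√8, which is < ε once |t − 8| < √8·ε.
Take δ = min(8, √8·ε). If 0 < |t − 8| < δ then t > 0 and |√t − √8| < |t − 8|/√8 < ε.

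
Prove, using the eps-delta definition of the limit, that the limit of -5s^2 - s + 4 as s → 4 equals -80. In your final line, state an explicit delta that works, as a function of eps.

delta = min(2, eps/51)

Suppose eps > 0. We want delta > 0 such that 0 < |s − 4| < delta implies |(-5s^2 - s + 4) + 80| < eps.
(-5s^2 - s + 4) + 80 = -5s^2 - s + 84 = (s − 4)(-5s - 21).
So |(-5s^2 - s + 4) + 80| = |s − 4|·|-5s - 21|.
Require delta ≤ 2. Then |s − 4| < 2 gives |s| < 6, and by the triangle inequality |-5s - 21| ≤ 5·6 + 21 = 51.
Hence |(-5s^2 - s + 4) + 80| ≤ 51|s − 4| < eps provided |s − 4| < eps/51.
Take delta = min(2, eps/51). Then 0 < |s − 4| < delta gives both |s − 4| < 2 and |s − 4| < eps/51, so |(-5s^2 - s + 4) + 80| < eps.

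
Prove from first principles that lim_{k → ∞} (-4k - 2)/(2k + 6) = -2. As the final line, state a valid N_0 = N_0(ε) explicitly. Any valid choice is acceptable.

Let ε > 0. For k ≥ 1, |(-4k - 2)/(2k + 6) + 2| = |20|/(2(2k + 6)) = 20/(2(2k + 6)).
Since 2k + 6 ≥ 2k for k ≥ 1, this is ≤ 20/(2·2k) = 5/k.
So |(-4k - 2)/(2k + 6) + 2| < ε whenever k > 5/ε.
Take N_0 = 5/ε. If k > N_0 then |(-4k - 2)/(2k + 6) + 2| ≤ 5/k < ε.

N_0 = 5/ε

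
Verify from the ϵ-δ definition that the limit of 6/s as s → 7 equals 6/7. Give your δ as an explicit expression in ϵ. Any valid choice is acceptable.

δ = min(7/2, (49/12)ϵ)

Let ϵ > 0. We seek δ > 0 such that 0 < |s − 7| < δ implies |6/s − (6/7)| < ϵ.
|6/s − (6/7)| = 6·|7 − s|/(7·|s|) = 6|s − 7|/(7|s|).
Require δ ≤ 7/2 so that |s| > 7 − 7/2 = 7/2, hence 7|s| > 49/2.
Then |6/s − (6/7)| < 6|s − 7|/(49/2), which is < ϵ when |s − 7| < (49/12)ϵ.
Take δ = min(7/2, (49/12)ϵ). Then 0 < |s − 7| < δ gives both |s − 7| < 7/2 and |s − 7| < (49/12)ϵ, so |6/s − (6/7)| < ϵ.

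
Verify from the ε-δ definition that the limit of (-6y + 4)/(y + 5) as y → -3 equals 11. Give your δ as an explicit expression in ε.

Fix ε > 0. We want δ > 0 with 0 < |y + 3| < δ ⇒ |(-6y + 4)/(y + 5) − 11| < ε.
Combining over a common denominator, (-6y + 4)/(y + 5) − 11 = [(-6y + 4)·2 − 22·(y + 5)] / [2·(y + 5)] = -34(y + 3) / (2(y + 5)).
So |(-6y + 4)/(y + 5) − 11| = 34|y + 3| / (2·|y + 5|).
Require δ ≤ 1, so |y + 5| ≥ |2| − |y + 3| > 2 − 1 = 1.
Hence |(-6y + 4)/(y + 5) − 11| < 34|y + 3|/(2·1) = 17|y + 3|, which is < ε once |y + 3| < (1/17)ε.
Take δ = min(1, (1/17)ε). Then 0 < |y + 3| < δ forces both bounds, so |(-6y + 4)/(y + 5) − 11| < ε.

δ = min(1, (1/17)ε)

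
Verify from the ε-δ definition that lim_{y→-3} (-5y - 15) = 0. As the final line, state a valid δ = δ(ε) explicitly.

Let ε > 0. We need δ > 0 so that 0 < |y + 3| < δ implies |(-5y - 15)| < ε.
Since (-5y - 15) = -5(y + 3), we have |(-5y - 15)| = 5|y + 3|.
So 5|y + 3| < ε exactly when |y + 3| < ε/5.
Choosing δ = ε/5 gives |(-5y - 15)| = 5|y + 3| < ε whenever |y + 3| < δ.

δ = ε/5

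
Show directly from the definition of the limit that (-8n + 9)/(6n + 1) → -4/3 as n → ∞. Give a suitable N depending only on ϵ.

N = (31/18)/ϵ

Suppose ϵ > 0. For n ≥ 1, |(-8n + 9)/(6n + 1) + 4/3| = |62|/(6(6n + 1)) = 62/(6(6n + 1)).
Since 6n + 1 ≥ 6n for n ≥ 1, this is ≤ 62/(6·6n) = (31/18)/n.
So |(-8n + 9)/(6n + 1) + 4/3| < ϵ whenever n > (31/18)/ϵ.
Take N = (31/18)/ϵ. If n > N then |(-8n + 9)/(6n + 1) + 4/3| ≤ (31/18)/n < ϵ.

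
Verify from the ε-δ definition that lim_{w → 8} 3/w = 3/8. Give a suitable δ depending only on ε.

Let ε > 0. We seek δ > 0 such that 0 < |w − 8| < δ implies |3/w − (3/8)| < ε.
|3/w − (3/8)| = 3·|8 − w|/(8·|w|) = 3|w − 8|/(8|w|).
Require δ ≤ 4 so that |w| > 8 − 4 = 4, hence 8|w| > 32.
Then |3/w − (3/8)| < 3|w − 8|/32, which is < ε when |w − 8| < (32/3)ε.
Take δ = min(4, (32/3)ε). Then 0 < |w − 8| < δ gives both |w − 8| < 4 and |w − 8| < (32/3)ε, so |3/w − (3/8)| < ε.

δ = min(4, (32/3)ε)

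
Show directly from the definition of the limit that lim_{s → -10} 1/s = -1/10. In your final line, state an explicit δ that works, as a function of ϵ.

δ = min(5, 50ϵ)

Suppose ϵ > 0. We seek δ > 0 such that 0 < |s + 10| < δ implies |1/s + 1/10| < ϵ.
|1/s + 1/10| = |-10 − s|/(10·|s|) = |s + 10|/(10|s|).
Require δ ≤ 5 so that |s| > 10 − 5 = 5, hence 10|s| > 50.
Then |1/s + 1/10| < |s + 10|/50, which is < ϵ when |s + 10| < 50ϵ.
Take δ = min(5, 50ϵ). Then 0 < |s + 10| < δ gives both |s + 10| < 5 and |s + 10| < 50ϵ, so |1/s + 1/10| < ϵ.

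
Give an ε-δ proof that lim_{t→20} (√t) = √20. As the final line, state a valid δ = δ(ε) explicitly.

Suppose ε > 0. We want δ > 0 such that 0 < |t − 20| < δ implies |√t − √20| < ε.
Rationalise: √t − √20 = (t − 20)/(√t + √20), so |√t − √20| = |t − 20|/(√t + √20).
Restrict δ ≤ 20 so that |t − 20| < 20 forces t > 0, and then √t + √20 > √20.
Hence |√t − √20| < |t − 20|/√20, which is < ε once |t − 20| < √20·ε.
Take δ = min(20, √20·ε). If 0 < |t − 20| < δ then t > 0 and |√t − √20| < |t − 20|/√20 < ε.

δ = min(20, √20·ε)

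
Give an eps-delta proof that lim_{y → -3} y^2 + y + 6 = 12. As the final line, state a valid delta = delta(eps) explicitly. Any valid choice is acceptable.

Suppose eps > 0. We want delta > 0 such that 0 < |y + 3| < delta implies |(y^2 + y + 6) − 12| < eps.
(y^2 + y + 6) − 12 = y^2 + y - 6 = (y + 3)(y - 2).
So |(y^2 + y + 6) − 12| = |y + 3|·|y - 2|.
Assume first that |y + 3| < 1, so |y| < 4. Then |y - 2| ≤ 4 + 2 = 6.
Hence |(y^2 + y + 6) − 12| ≤ 6|y + 3| < eps provided |y + 3| < eps/6.
Take delta = min(1, eps/6). Then 0 < |y + 3| < delta gives both |y + 3| < 1 and |y + 3| < eps/6, so |(y^2 + y + 6) − 12| < eps.

delta = min(1, eps/6)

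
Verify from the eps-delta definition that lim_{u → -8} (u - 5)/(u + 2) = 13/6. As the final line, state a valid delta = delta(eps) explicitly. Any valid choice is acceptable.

Let eps > 0 be given. We want delta > 0 with 0 < |u + 8| < delta ⇒ |(u - 5)/(u + 2) − (13/6)| < eps.
Combining over a common denominator, (u - 5)/(u + 2) − (13/6) = [(u - 5)·(-6) − (-13)·(u + 2)] / [(-6)·(u + 2)] = 7(u + 8) / ((-6)(u + 2)).
So |(u - 5)/(u + 2) − (13/6)| = 7|u + 8| / (6·|u + 2|).
Restrict delta ≤ 3. Then |u + 8| < 3 gives |u + 2| = |(u + 8) + (-6)| ≥ 6 − 3 = 3.
Hence |(u - 5)/(u + 2) − (13/6)| < 7|u + 8|/(6·3) = (7/18)|u + 8|, which is < eps once |u + 8| < (18/7)eps.
Take delta = min(3, (18/7)eps). Then 0 < |u + 8| < delta forces both bounds, so |(u - 5)/(u + 2) − (13/6)| < eps.

delta = min(3, (18/7)eps)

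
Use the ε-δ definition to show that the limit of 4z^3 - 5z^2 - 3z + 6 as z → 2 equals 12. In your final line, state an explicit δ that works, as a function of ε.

Suppose ε > 0. We want δ > 0 such that 0 < |z − 2| < δ implies |(4z^3 - 5z^2 - 3z + 6) − 12| < ε.
(4z^3 - 5z^2 - 3z + 6) − 12 = 4z^3 - 5z^2 - 3z - 6 = (z − 2)(4z^2 + 3z + 3).
So |(4z^3 - 5z^2 - 3z + 6) − 12| = |z − 2|·|4z^2 + 3z + 3|.
Require δ ≤ 1. Then |z − 2| < 1 gives |z| < 3, and by the triangle inequality |4z^2 + 3z + 3| ≤ 4·3^2 + 3·3 + 3 = 48.
Hence |(4z^3 - 5z^2 - 3z + 6) − 12| ≤ 48|z − 2| < ε provided |z − 2| < ε/48.
Take δ = min(1, ε/48). Then 0 < |z − 2| < δ gives both |z − 2| < 1 and |z − 2| < ε/48, so |(4z^3 - 5z^2 - 3z + 6) − 12| < ε.

δ = min(1, ε/48)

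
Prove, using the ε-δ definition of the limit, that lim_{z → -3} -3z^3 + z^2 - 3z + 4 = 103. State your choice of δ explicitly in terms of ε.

Let ε > 0. We want δ > 0 such that 0 < |z + 3| < δ implies |(-3z^3 + z^2 - 3z + 4) − 103| < ε.
(-3z^3 + z^2 - 3z + 4) − 103 = -3z^3 + z^2 - 3z - 99 = (z + 3)(-3z^2 + 10z - 33).
So |(-3z^3 + z^2 - 3z + 4) − 103| = |z + 3|·|-3z^2 + 10z - 33|.
Require δ ≤ 1. Then |z + 3| < 1 gives |z| < 4, and by the triangle inequality |-3z^2 + 10z - 33| ≤ 3·4^2 + 10·4 + 33 = 121.
Hence |(-3z^3 + z^2 - 3z + 4) − 103| ≤ 121|z + 3| < ε provided |z + 3| < ε/121.
Take δ = min(1, ε/121). Then 0 < |z + 3| < δ gives both |z + 3| < 1 and |z + 3| < ε/121, so |(-3z^3 + z^2 - 3z + 4) − 103| < ε.

δ = min(1, ε/121)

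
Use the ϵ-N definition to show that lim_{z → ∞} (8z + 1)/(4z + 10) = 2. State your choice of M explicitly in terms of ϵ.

M = (19/4)/ϵ

Fix ϵ > 0. We seek M > 0 such that z > M implies |(8z + 1)/(4z + 10) − 2| < ϵ.
(8z + 1)/(4z + 10) − 2 = (4(8z + 1) − 8(4z + 10)) / (4(4z + 10)) = -76/(4(4z + 10)).
For z > 0 we have 4z + 10 > 4z, so |(8z + 1)/(4z + 10) − 2| = 76/(4(4z + 10)) < 76/(4·4z) = (19/4)/z.
Thus |(8z + 1)/(4z + 10) − 2| < ϵ whenever z > (19/4)/ϵ.
Take M = (19/4)/ϵ. If z > M then |(8z + 1)/(4z + 10) − 2| < (19/4)/z < ϵ.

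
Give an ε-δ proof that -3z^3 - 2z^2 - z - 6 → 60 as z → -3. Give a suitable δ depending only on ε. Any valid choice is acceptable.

δ = min(2, ε/132)

Suppose ε > 0. We want δ > 0 such that 0 < |z + 3| < δ implies |(-3z^3 - 2z^2 - z - 6) − 60| < ε.
(-3z^3 - 2z^2 - z - 6) − 60 = -3z^3 - 2z^2 - z - 66 = (z + 3)(-3z^2 + 7z - 22).
So |(-3z^3 - 2z^2 - z - 6) − 60| = |z + 3|·|-3z^2 + 7z - 22|.
Assume first that |z + 3| < 2, so |z| < 5. Then |-3z^2 + 7z - 22| ≤ 3·5^2 + 7·5 + 22 = 132.
Hence |(-3z^3 - 2z^2 - z - 6) − 60| ≤ 132|z + 3| < ε provided |z + 3| < ε/132.
Choosing δ = min(2, ε/132) ensures both conditions, hence |(-3z^3 - 2z^2 - z - 6) − 60| < ε.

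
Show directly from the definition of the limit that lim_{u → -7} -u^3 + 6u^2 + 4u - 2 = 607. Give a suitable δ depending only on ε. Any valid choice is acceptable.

Let ε > 0. We want δ > 0 such that 0 < |u + 7| < δ implies |(-u^3 + 6u^2 + 4u - 2) − 607| < ε.
(-u^3 + 6u^2 + 4u - 2) − 607 = -u^3 + 6u^2 + 4u - 609 = (u + 7)(-u^2 + 13u - 87).
So |(-u^3 + 6u^2 + 4u - 2) − 607| = |u + 7|·|-u^2 + 13u - 87|.
Assume first that |u + 7| < 2, so |u| < 9. Then |-u^2 + 13u - 87| ≤ 9^2 + 13·9 + 87 = 285.
Hence |(-u^3 + 6u^2 + 4u - 2) − 607| ≤ 285|u + 7| < ε provided |u + 7| < ε/285.
Choosing δ = min(2, ε/285) ensures both conditions, hence |(-u^3 + 6u^2 + 4u - 2) − 607| < ε.

δ = min(2, ε/285)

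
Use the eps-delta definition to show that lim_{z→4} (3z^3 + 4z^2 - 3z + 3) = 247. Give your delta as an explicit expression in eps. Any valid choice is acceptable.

delta = min(2, eps/265)

Suppose eps > 0. We want delta > 0 such that 0 < |z − 4| < delta implies |(3z^3 + 4z^2 - 3z + 3) − 247| < eps.
(3z^3 + 4z^2 - 3z + 3) − 247 = 3z^3 + 4z^2 - 3z - 244 = (z − 4)(3z^2 + 16z + 61).
So |(3z^3 + 4z^2 - 3z + 3) − 247| = |z − 4|·|3z^2 + 16z + 61|.
Assume first that |z − 4| < 2, so |z| < 6. Then |3z^2 + 16z + 61| ≤ 3·6^2 + 16·6 + 61 = 265.
Hence |(3z^3 + 4z^2 - 3z + 3) − 247| ≤ 265|z − 4| < eps provided |z − 4| < eps/265.
Choosing delta = min(2, eps/265) ensures both conditions, hence |(3z^3 + 4z^2 - 3z + 3) − 247| < eps.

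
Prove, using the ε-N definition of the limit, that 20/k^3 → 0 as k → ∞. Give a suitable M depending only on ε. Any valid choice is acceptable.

Fix ε > 0. For k ≥ 1, |20/k^3 − 0| = 20/k^3.
20/k^3 < ε ⇔ k^3 > 20/ε ⇔ k > (20/ε)^{1/3}.
Take M = (20/ε)^{1/3}. Then k > M implies 20/k^3 < ε.

M = (20/ε)^{1/3}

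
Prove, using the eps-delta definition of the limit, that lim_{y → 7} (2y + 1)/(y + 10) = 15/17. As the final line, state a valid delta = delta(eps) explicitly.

delta = min(17/2, (289/38)eps)

Suppose eps > 0. We want delta > 0 with 0 < |y − 7| < delta ⇒ |(2y + 1)/(y + 10) − (15/17)| < eps.
Combining over a common denominator, (2y + 1)/(y + 10) − (15/17) = [(2y + 1)·17 − 15·(y + 10)] / [17·(y + 10)] = 19(y − 7) / (17(y + 10)).
So |(2y + 1)/(y + 10) − (15/17)| = 19|y − 7| / (17·|y + 10|).
Require delta ≤ 17/2, so |y + 10| ≥ |17| − |y − 7| > 17 − 17/2 = 17/2.
Hence |(2y + 1)/(y + 10) − (15/17)| < 19|y − 7|/(17·(17/2)) = (38/289)|y − 7|, which is < eps once |y − 7| < (289/38)eps.
Take delta = min(17/2, (289/38)eps). Then 0 < |y − 7| < delta forces both bounds, so |(2y + 1)/(y + 10) − (15/17)| < eps.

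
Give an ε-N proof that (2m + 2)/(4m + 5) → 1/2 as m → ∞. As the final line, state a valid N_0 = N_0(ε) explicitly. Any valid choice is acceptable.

Fix ε > 0. For m ≥ 1, |(2m + 2)/(4m + 5) − (1/2)| = |-2|/(4(4m + 5)) = 2/(4(4m + 5)).
Since 4m + 5 ≥ 4m for m ≥ 1, this is ≤ 2/(4·4m) = (1/8)/m.
So |(2m + 2)/(4m + 5) − (1/2)| < ε whenever m > (1/8)/ε.
Take N_0 = (1/8)/ε. If m > N_0 then |(2m + 2)/(4m + 5) − (1/2)| ≤ (1/8)/m < ε.

N_0 = (1/8)/ε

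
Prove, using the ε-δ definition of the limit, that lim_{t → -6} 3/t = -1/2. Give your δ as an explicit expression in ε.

Suppose ε > 0. We seek δ > 0 such that 0 < |t + 6| < δ implies |3/t + 1/2| < ε.
|3/t + 1/2| = 3·|-6 − t|/(6·|t|) = 3|t + 6|/(6|t|).
Require δ ≤ 3 so that |t| > 6 − 3 = 3, hence 6|t| > 18.
Then |3/t + 1/2| < 3|t + 6|/18, which is < ε when |t + 6| < 6ε.
Take δ = min(3, 6ε). Then 0 < |t + 6| < δ gives both |t + 6| < 3 and |t + 6| < 6ε, so |3/t + 1/2| < ε.

δ = min(3, 6ε)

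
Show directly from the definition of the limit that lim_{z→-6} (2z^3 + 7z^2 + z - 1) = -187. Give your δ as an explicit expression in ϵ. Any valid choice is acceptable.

Fix ϵ > 0. We want δ > 0 such that 0 < |z + 6| < δ implies |(2z^3 + 7z^2 + z - 1) + 187| < ϵ.
(2z^3 + 7z^2 + z - 1) + 187 = 2z^3 + 7z^2 + z + 186 = (z + 6)(2z^2 - 5z + 31).
So |(2z^3 + 7z^2 + z - 1) + 187| = |z + 6|·|2z^2 - 5z + 31|.
Assume first that |z + 6| < 1, so |z| < 7. Then |2z^2 - 5z + 31| ≤ 2·7^2 + 5·7 + 31 = 164.
Hence |(2z^3 + 7z^2 + z - 1) + 187| ≤ 164|z + 6| < ϵ provided |z + 6| < ϵ/164.
Choosing δ = min(1, ϵ/164) ensures both conditions, hence |(2z^3 + 7z^2 + z - 1) + 187| < ϵ.

δ = min(1, ϵ/164)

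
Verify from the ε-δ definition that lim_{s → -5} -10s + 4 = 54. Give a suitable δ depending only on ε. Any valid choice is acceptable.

δ = ε/10

Let ε > 0 be given. We need δ > 0 so that 0 < |s + 5| < δ implies |(-10s + 4) − 54| < ε.
|(-10s + 4) − 54| = |-10s - 50| = 10|s + 5|.
Thus it suffices that |s + 5| < ε/10.
Take δ = ε/10. If 0 < |s + 5| < δ then |(-10s + 4) − 54| = 10|s + 5| < 10·(ε/10) = ε.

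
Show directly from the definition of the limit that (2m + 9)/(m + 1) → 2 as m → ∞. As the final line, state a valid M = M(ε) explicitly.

Suppose ε > 0. For m ≥ 1, |(2m + 9)/(m + 1) − 2| = |7|/((m + 1)) = 7/((m + 1)).
Since m + 1 ≥ m for m ≥ 1, this is ≤ 7/(m) = 7/m.
So |(2m + 9)/(m + 1) − 2| < ε whenever m > 7/ε.
Take M = 7/ε. If m > M then |(2m + 9)/(m + 1) − 2| ≤ 7/m < ε.

M = 7/ε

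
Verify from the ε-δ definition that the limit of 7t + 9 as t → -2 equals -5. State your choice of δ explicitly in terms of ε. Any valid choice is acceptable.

δ = ε/7

Let ε > 0 be given. We need δ > 0 so that 0 < |t + 2| < δ implies |(7t + 9) + 5| < ε.
|(7t + 9) + 5| = |7t + 14| = 7|t + 2|.
So 7|t + 2| < ε exactly when |t + 2| < ε/7.
Take δ = ε/7. If 0 < |t + 2| < δ then |(7t + 9) + 5| = 7|t + 2| < 7·(ε/7) = ε.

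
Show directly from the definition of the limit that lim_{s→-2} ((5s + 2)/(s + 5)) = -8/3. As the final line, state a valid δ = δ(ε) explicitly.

δ = min(3/2, (9/46)ε)

Suppose ε > 0. We want δ > 0 with 0 < |s + 2| < δ ⇒ |(5s + 2)/(s + 5) + 8/3| < ε.
Combining over a common denominator, (5s + 2)/(s + 5) + 8/3 = [(5s + 2)·3 − (-8)·(s + 5)] / [3·(s + 5)] = 23(s + 2) / (3(s + 5)).
So |(5s + 2)/(s + 5) + 8/3| = 23|s + 2| / (3·|s + 5|).
Restrict δ ≤ 3/2. Then |s + 2| < 3/2 gives |s + 5| = |(s + 2) + 3| ≥ 3 − 3/2 = 3/2.
Hence |(5s + 2)/(s + 5) + 8/3| < 23|s + 2|/(3·(3/2)) = (46/9)|s + 2|, which is < ε once |s + 2| < (9/46)ε.
Take δ = min(3/2, (9/46)ε). Then 0 < |s + 2| < δ forces both bounds, so |(5s + 2)/(s + 5) + 8/3| < ε.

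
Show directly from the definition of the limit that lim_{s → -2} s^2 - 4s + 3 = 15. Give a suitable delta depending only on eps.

delta = min(1, eps/9)

Fix eps > 0. We want delta > 0 such that 0 < |s + 2| < delta implies |(s^2 - 4s + 3) − 15| < eps.
(s^2 - 4s + 3) − 15 = s^2 - 4s - 12 = (s + 2)(s - 6).
So |(s^2 - 4s + 3) − 15| = |s + 2|·|s - 6|.
Assume first that |s + 2| < 1, so |s| < 3. Then |s - 6| ≤ 3 + 6 = 9.
Hence |(s^2 - 4s + 3) − 15| ≤ 9|s + 2| < eps provided |s + 2| < eps/9.
Take delta = min(1, eps/9). Then 0 < |s + 2| < delta gives both |s + 2| < 1 and |s + 2| < eps/9, so |(s^2 - 4s + 3) − 15| < eps.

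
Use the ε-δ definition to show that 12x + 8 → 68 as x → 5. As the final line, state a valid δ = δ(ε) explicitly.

Suppose ε > 0. We need δ > 0 so that 0 < |x − 5| < δ implies |(12x + 8) − 68| < ε.
|(12x + 8) − 68| = |12x - 60| = 12|x − 5|.
Thus it suffices that |x − 5| < ε/12.
Choosing δ = ε/12 gives |(12x + 8) − 68| = 12|x − 5| < ε whenever |x − 5| < δ.

δ = ε/12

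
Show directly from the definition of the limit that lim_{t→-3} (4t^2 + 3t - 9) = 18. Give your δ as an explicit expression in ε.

δ = min(1, ε/25)

Let ε > 0. We want δ > 0 such that 0 < |t + 3| < δ implies |(4t^2 + 3t - 9) − 18| < ε.
(4t^2 + 3t - 9) − 18 = 4t^2 + 3t - 27 = (t + 3)(4t - 9).
So |(4t^2 + 3t - 9) − 18| = |t + 3|·|4t - 9|.
Assume first that |t + 3| < 1, so |t| < 4. Then |4t - 9| ≤ 4·4 + 9 = 25.
Hence |(4t^2 + 3t - 9) − 18| ≤ 25|t + 3| < ε provided |t + 3| < ε/25.
Choosing δ = min(1, ε/25) ensures both conditions, hence |(4t^2 + 3t - 9) − 18| < ε.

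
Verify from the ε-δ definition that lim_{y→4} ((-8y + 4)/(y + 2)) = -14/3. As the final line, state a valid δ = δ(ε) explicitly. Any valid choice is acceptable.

δ = min(3, (9/10)ε)

Suppose ε > 0. We want δ > 0 with 0 < |y − 4| < δ ⇒ |(-8y + 4)/(y + 2) + 14/3| < ε.
Combining over a common denominator, (-8y + 4)/(y + 2) + 14/3 = [(-8y + 4)·6 − (-28)·(y + 2)] / [6·(y + 2)] = -20(y − 4) / (6(y + 2)).
So |(-8y + 4)/(y + 2) + 14/3| = 20|y − 4| / (6·|y + 2|).
Restrict δ ≤ 3. Then |y − 4| < 3 gives |y + 2| = |(y − 4) + 6| ≥ 6 − 3 = 3.
Hence |(-8y + 4)/(y + 2) + 14/3| < 20|y − 4|/(6·3) = (10/9)|y − 4|, which is < ε once |y − 4| < (9/10)ε.
Take δ = min(3, (9/10)ε). Then 0 < |y − 4| < δ forces both bounds, so |(-8y + 4)/(y + 2) + 14/3| < ε.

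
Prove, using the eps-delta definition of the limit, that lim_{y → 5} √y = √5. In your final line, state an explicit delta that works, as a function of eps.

Suppose eps > 0. We want delta > 0 such that 0 < |y − 5| < delta implies |√y − √5| < eps.
Rationalise: √y − √5 = (y − 5)/(√y + √5), so |√y − √5| = |y − 5|/(√y + √5).
Restrict delta ≤ 5 so that |y − 5| < 5 forces y > 0, and then √y + √5 > √5.
Hence |√y − √5| < |y − 5|/√5, which is < eps once |y − 5| < √5·eps.
Take delta = min(5, √5·eps). If 0 < |y − 5| < delta then y > 0 and |√y − √5| < |y − 5|/√5 < eps.

delta = min(5, √5·eps)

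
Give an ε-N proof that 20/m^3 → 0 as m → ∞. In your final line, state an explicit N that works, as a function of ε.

N = (20/ε)^{1/3}

Let ε > 0 be given. For m ≥ 1, |20/m^3 − 0| = 20/m^3.
20/m^3 < ε ⇔ m^3 > 20/ε ⇔ m > (20/ε)^{1/3}.
Take N = (20/ε)^{1/3}. Then m > N implies 20/m^3 < ε.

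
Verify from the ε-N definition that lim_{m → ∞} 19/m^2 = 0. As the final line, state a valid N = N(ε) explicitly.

Let ε > 0. For m ≥ 1, |19/m^2 − 0| = 19/m^2.
19/m^2 < ε ⇔ m^2 > 19/ε ⇔ m > (19/ε)^{1/2}.
Take N = (19/ε)^{1/2}. Then m > N implies 19/m^2 < ε.

N = (19/ε)^{1/2}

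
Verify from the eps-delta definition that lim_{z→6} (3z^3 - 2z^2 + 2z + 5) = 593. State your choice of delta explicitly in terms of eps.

Suppose eps > 0. We want delta > 0 such that 0 < |z − 6| < delta implies |(3z^3 - 2z^2 + 2z + 5) − 593| < eps.
(3z^3 - 2z^2 + 2z + 5) − 593 = 3z^3 - 2z^2 + 2z - 588 = (z − 6)(3z^2 + 16z + 98).
So |(3z^3 - 2z^2 + 2z + 5) − 593| = |z − 6|·|3z^2 + 16z + 98|.
Assume first that |z − 6| < 2, so |z| < 8. Then |3z^2 + 16z + 98| ≤ 3·8^2 + 16·8 + 98 = 418.
Hence |(3z^3 - 2z^2 + 2z + 5) − 593| ≤ 418|z − 6| < eps provided |z − 6| < eps/418.
Choosing delta = min(2, eps/418) ensures both conditions, hence |(3z^3 - 2z^2 + 2z + 5) − 593| < eps.

delta = min(2, eps/418)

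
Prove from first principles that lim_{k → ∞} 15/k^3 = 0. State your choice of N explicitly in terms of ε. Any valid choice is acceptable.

N = (15/ε)^{1/3}

Let ε > 0 be given. For k ≥ 1, |15/k^3 − 0| = 15/k^3.
15/k^3 < ε ⇔ k^3 > 15/ε ⇔ k > (15/ε)^{1/3}.
Take N = (15/ε)^{1/3}. Then k > N implies 15/k^3 < ε.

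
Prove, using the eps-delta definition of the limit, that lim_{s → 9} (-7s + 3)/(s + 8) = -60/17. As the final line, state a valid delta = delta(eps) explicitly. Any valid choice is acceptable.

Fix eps > 0. We want delta > 0 with 0 < |s − 9| < delta ⇒ |(-7s + 3)/(s + 8) + 60/17| < eps.
Combining over a common denominator, (-7s + 3)/(s + 8) + 60/17 = [(-7s + 3)·17 − (-60)·(s + 8)] / [17·(s + 8)] = -59(s − 9) / (17(s + 8)).
So |(-7s + 3)/(s + 8) + 60/17| = 59|s − 9| / (17·|s + 8|).
Restrict delta ≤ 17/2. Then |s − 9| < 17/2 gives |s + 8| = |(s − 9) + 17| ≥ 17 − 17/2 = 17/2.
Hence |(-7s + 3)/(s + 8) + 60/17| < 59|s − 9|/(17·(17/2)) = (118/289)|s − 9|, which is < eps once |s − 9| < (289/118)eps.
Take delta = min(17/2, (289/118)eps). Then 0 < |s − 9| < delta forces both bounds, so |(-7s + 3)/(s + 8) + 60/17| < eps.

delta = min(17/2, (289/118)eps)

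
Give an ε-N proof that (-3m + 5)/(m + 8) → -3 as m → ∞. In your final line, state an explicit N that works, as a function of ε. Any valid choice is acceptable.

N = 29/ε

Suppose ε > 0. For m ≥ 1, |(-3m + 5)/(m + 8) + 3| = |29|/((m + 8)) = 29/((m + 8)).
Since m + 8 ≥ m for m ≥ 1, this is ≤ 29/(m) = 29/m.
So |(-3m + 5)/(m + 8) + 3| < ε whenever m > 29/ε.
Take N = 29/ε. If m > N then |(-3m + 5)/(m + 8) + 3| ≤ 29/m < ε.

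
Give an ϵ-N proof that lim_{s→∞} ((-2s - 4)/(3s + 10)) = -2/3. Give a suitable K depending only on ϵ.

K = (8/9)/ϵ

Suppose ϵ > 0. We seek K > 0 such that s > K implies |(-2s - 4)/(3s + 10) + 2/3| < ϵ.
(-2s - 4)/(3s + 10) + 2/3 = (3(-2s - 4) − (-2)(3s + 10)) / (3(3s + 10)) = 8/(3(3s + 10)).
For s > 0 we have 3s + 10 > 3s, so |(-2s - 4)/(3s + 10) + 2/3| = 8/(3(3s + 10)) < 8/(3·3s) = (8/9)/s.
Thus |(-2s - 4)/(3s + 10) + 2/3| < ϵ whenever s > (8/9)/ϵ.
Take K = (8/9)/ϵ. If s > K then |(-2s - 4)/(3s + 10) + 2/3| < (8/9)/s < ϵ.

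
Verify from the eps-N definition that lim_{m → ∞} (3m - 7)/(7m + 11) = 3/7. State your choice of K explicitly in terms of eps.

Fix eps > 0. For m ≥ 1, |(3m - 7)/(7m + 11) − (3/7)| = |-82|/(7(7m + 11)) = 82/(7(7m + 11)).
Since 7m + 11 ≥ 7m for m ≥ 1, this is ≤ 82/(7·7m) = (82/49)/m.
So |(3m - 7)/(7m + 11) − (3/7)| < eps whenever m > (82/49)/eps.
Take K = (82/49)/eps. If m > K then |(3m - 7)/(7m + 11) − (3/7)| ≤ (82/49)/m < eps.

K = (82/49)/eps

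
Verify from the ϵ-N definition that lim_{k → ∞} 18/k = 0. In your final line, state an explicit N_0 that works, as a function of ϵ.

N_0 = 18/ϵ

Suppose ϵ > 0. For k ≥ 1, |18/k − 0| = 18/(k) ≤ 18/k.
We need 18/k < ϵ, i.e. k > 18/ϵ.
Take N_0 = 18/ϵ. If k > N_0 then |18/k| ≤ 18/k < ϵ.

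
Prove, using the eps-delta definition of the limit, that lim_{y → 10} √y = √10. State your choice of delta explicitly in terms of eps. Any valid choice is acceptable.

Let eps > 0. We want delta > 0 such that 0 < |y − 10| < delta implies |√y − √10| < eps.
Multiplying by the conjugate, |√y − √10| = |y − 10|/(√y + √10).
Restrict delta ≤ 10 so that |y − 10| < 10 forces y > 0, and then √y + √10 > √10.
Hence |√y − √10| < |y − 10|/√10, which is < eps once |y − 10| < √10·eps.
Take delta = min(10, √10·eps). If 0 < |y − 10| < delta then y > 0 and |√y − √10| < |y − 10|/√10 < eps.

delta = min(10, √10·eps)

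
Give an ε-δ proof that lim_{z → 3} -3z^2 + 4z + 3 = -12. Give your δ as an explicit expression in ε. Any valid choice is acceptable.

Suppose ε > 0. We want δ > 0 such that 0 < |z − 3| < δ implies |(-3z^2 + 4z + 3) + 12| < ε.
(-3z^2 + 4z + 3) + 12 = -3z^2 + 4z + 15 = (z − 3)(-3z - 5).
So |(-3z^2 + 4z + 3) + 12| = |z − 3|·|-3z - 5|.
Require δ ≤ 1. Then |z − 3| < 1 gives |z| < 4, and by the triangle inequality |-3z - 5| ≤ 3·4 + 5 = 17.
Hence |(-3z^2 + 4z + 3) + 12| ≤ 17|z − 3| < ε provided |z − 3| < ε/17.
Choosing δ = min(1, ε/17) ensures both conditions, hence |(-3z^2 + 4z + 3) + 12| < ε.

δ = min(1, ε/17)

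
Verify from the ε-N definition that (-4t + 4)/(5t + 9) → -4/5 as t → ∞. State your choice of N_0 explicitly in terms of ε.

Suppose ε > 0. We seek N_0 > 0 such that t > N_0 implies |(-4t + 4)/(5t + 9) + 4/5| < ε.
(-4t + 4)/(5t + 9) + 4/5 = (5(-4t + 4) − (-4)(5t + 9)) / (5(5t + 9)) = 56/(5(5t + 9)).
For t > 0 we have 5t + 9 > 5t, so |(-4t + 4)/(5t + 9) + 4/5| = 56/(5(5t + 9)) < 56/(5·5t) = (56/25)/t.
Thus |(-4t + 4)/(5t + 9) + 4/5| < ε whenever t > (56/25)/ε.
Take N_0 = (56/25)/ε. If t > N_0 then |(-4t + 4)/(5t + 9) + 4/5| < (56/25)/t < ε.

N_0 = (56/25)/ε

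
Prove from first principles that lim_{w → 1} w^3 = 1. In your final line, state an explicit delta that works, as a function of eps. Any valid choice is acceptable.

Suppose eps > 0. We seek delta > 0 with 0 < |w − 1| < delta ⇒ |w^3 − 1| < eps.
Factor: w^3 − 1 = (w − 1)(w^2 + w + 1), so |w^3 − 1| = |w − 1|·|w^2 + w + 1|.
Impose delta ≤ 1 so that |w| < 2; then |w^2 + w + 1| ≤ 7.
Hence |w^3 − 1| ≤ 7|w − 1|, which is < eps once |w − 1| < eps/7.
Take delta = min(1, eps/7). If 0 < |w − 1| < delta then both bounds hold and |w^3 − 1| ≤ 7|w − 1| < 7·(eps/7) = eps.

delta = min(1, eps/7)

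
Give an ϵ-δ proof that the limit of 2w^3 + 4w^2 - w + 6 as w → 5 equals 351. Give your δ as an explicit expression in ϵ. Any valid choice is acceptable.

Fix ϵ > 0. We want δ > 0 such that 0 < |w − 5| < δ implies |(2w^3 + 4w^2 - w + 6) − 351| < ϵ.
(2w^3 + 4w^2 - w + 6) − 351 = 2w^3 + 4w^2 - w - 345 = (w − 5)(2w^2 + 14w + 69).
So |(2w^3 + 4w^2 - w + 6) − 351| = |w − 5|·|2w^2 + 14w + 69|.
Assume first that |w − 5| < 2, so |w| < 7. Then |2w^2 + 14w + 69| ≤ 2·7^2 + 14·7 + 69 = 265.
Hence |(2w^3 + 4w^2 - w + 6) − 351| ≤ 265|w − 5| < ϵ provided |w − 5| < ϵ/265.
Choosing δ = min(2, ϵ/265) ensures both conditions, hence |(2w^3 + 4w^2 - w + 6) − 351| < ϵ.

δ = min(2, ϵ/265)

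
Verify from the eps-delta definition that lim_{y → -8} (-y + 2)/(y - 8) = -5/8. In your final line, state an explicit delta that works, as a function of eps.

delta = min(8, (64/3)eps)

Fix eps > 0. We want delta > 0 with 0 < |y + 8| < delta ⇒ |(-y + 2)/(y - 8) + 5/8| < eps.
Combining over a common denominator, (-y + 2)/(y - 8) + 5/8 = [(-y + 2)·(-16) − 10·(y - 8)] / [(-16)·(y - 8)] = 6(y + 8) / ((-16)(y - 8)).
So |(-y + 2)/(y - 8) + 5/8| = 6|y + 8| / (16·|y − 8|).
Restrict delta ≤ 8. Then |y + 8| < 8 gives |y − 8| = |(y + 8) + (-16)| ≥ 16 − 8 = 8.
Hence |(-y + 2)/(y - 8) + 5/8| < 6|y + 8|/(16·8) = (3/64)|y + 8|, which is < eps once |y + 8| < (64/3)eps.
Take delta = min(8, (64/3)eps). Then 0 < |y + 8| < delta forces both bounds, so |(-y + 2)/(y - 8) + 5/8| < eps.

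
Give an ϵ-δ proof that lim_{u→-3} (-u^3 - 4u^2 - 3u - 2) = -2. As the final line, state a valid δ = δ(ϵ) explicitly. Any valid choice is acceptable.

δ = min(1, ϵ/20)

Fix ϵ > 0. We want δ > 0 such that 0 < |u + 3| < δ implies |(-u^3 - 4u^2 - 3u - 2) + 2| < ϵ.
(-u^3 - 4u^2 - 3u - 2) + 2 = -u^3 - 4u^2 - 3u = (u + 3)(-u^2 - u).
So |(-u^3 - 4u^2 - 3u - 2) + 2| = |u + 3|·|-u^2 - u|.
Assume first that |u + 3| < 1, so |u| < 4. Then |-u^2 - u| ≤ 4^2 + 4 = 20.
Hence |(-u^3 - 4u^2 - 3u - 2) + 2| ≤ 20|u + 3| < ϵ provided |u + 3| < ϵ/20.
Take δ = min(1, ϵ/20). Then 0 < |u + 3| < δ gives both |u + 3| < 1 and |u + 3| < ϵ/20, so |(-u^3 - 4u^2 - 3u - 2) + 2| < ϵ.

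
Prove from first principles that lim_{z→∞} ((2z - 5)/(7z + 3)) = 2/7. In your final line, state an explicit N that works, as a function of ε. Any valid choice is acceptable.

Fix ε > 0. We seek N > 0 such that z > N implies |(2z - 5)/(7z + 3) − (2/7)| < ε.
(2z - 5)/(7z + 3) − (2/7) = (7(2z - 5) − 2(7z + 3)) / (7(7z + 3)) = -41/(7(7z + 3)).
For z > 0 we have 7z + 3 > 7z, so |(2z - 5)/(7z + 3) − (2/7)| = 41/(7(7z + 3)) < 41/(7·7z) = (41/49)/z.
Thus |(2z - 5)/(7z + 3) − (2/7)| < ε whenever z > (41/49)/ε.
Take N = (41/49)/ε. If z > N then |(2z - 5)/(7z + 3) − (2/7)| < (41/49)/z < ε.

N = (41/49)/ε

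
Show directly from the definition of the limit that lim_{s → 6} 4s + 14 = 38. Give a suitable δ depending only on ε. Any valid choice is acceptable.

δ = ε/4

Let ε > 0. We need δ > 0 so that 0 < |s − 6| < δ implies |(4s + 14) − 38| < ε.
|(4s + 14) − 38| = |4s - 24| = 4|s − 6|.
Thus it suffices that |s − 6| < ε/4.
Choosing δ = ε/4 gives |(4s + 14) − 38| = 4|s − 6| < ε whenever |s − 6| < δ.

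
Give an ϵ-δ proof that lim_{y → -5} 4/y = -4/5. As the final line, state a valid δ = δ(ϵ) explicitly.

Let ϵ > 0 be given. We seek δ > 0 such that 0 < |y + 5| < δ implies |4/y + 4/5| < ϵ.
|4/y + 4/5| = 4·|-5 − y|/(5·|y|) = 4|y + 5|/(5|y|).
Restrict δ ≤ 5/2. Then |y + 5| < 5/2 gives |y| > 5/2, so 5|y| > 25/2.
Then |4/y + 4/5| < 4|y + 5|/(25/2), which is < ϵ when |y + 5| < (25/8)ϵ.
Take δ = min(5/2, (25/8)ϵ). Then 0 < |y + 5| < δ gives both |y + 5| < 5/2 and |y + 5| < (25/8)ϵ, so |4/y + 4/5| < ϵ.

δ = min(5/2, (25/8)ϵ)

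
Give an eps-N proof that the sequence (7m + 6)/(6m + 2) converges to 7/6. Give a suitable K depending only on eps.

K = (11/18)/eps

Suppose eps > 0. For m ≥ 1, |(7m + 6)/(6m + 2) − (7/6)| = |22|/(6(6m + 2)) = 22/(6(6m + 2)).
Since 6m + 2 ≥ 6m for m ≥ 1, this is ≤ 22/(6·6m) = (11/18)/m.
So |(7m + 6)/(6m + 2) − (7/6)| < eps whenever m > (11/18)/eps.
Take K = (11/18)/eps. If m > K then |(7m + 6)/(6m + 2) − (7/6)| ≤ (11/18)/m < eps.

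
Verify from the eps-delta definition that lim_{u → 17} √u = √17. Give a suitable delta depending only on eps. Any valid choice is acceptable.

Fix eps > 0. We want delta > 0 such that 0 < |u − 17| < delta implies |√u − √17| < eps.
Multiplying by the conjugate, |√u − √17| = |u − 17|/(√u + √17).
Restrict delta ≤ 17 so that |u − 17| < 17 forces u > 0, and then √u + √17 > √17.
Hence |√u − √17| < |u − 17|/√17, which is < eps once |u − 17| < √17·eps.
Take delta = min(17, √17·eps). If 0 < |u − 17| < delta then u > 0 and |√u − √17| < |u − 17|/√17 < eps.

delta = min(17, √17·eps)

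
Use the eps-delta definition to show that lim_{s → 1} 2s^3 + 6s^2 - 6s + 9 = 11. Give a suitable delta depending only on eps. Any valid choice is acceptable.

delta = min(2, eps/44)

Let eps > 0. We want delta > 0 such that 0 < |s − 1| < delta implies |(2s^3 + 6s^2 - 6s + 9) − 11| < eps.
(2s^3 + 6s^2 - 6s + 9) − 11 = 2s^3 + 6s^2 - 6s - 2 = (s − 1)(2s^2 + 8s + 2).
So |(2s^3 + 6s^2 - 6s + 9) − 11| = |s − 1|·|2s^2 + 8s + 2|.
Assume first that |s − 1| < 2, so |s| < 3. Then |2s^2 + 8s + 2| ≤ 2·3^2 + 8·3 + 2 = 44.
Hence |(2s^3 + 6s^2 - 6s + 9) − 11| ≤ 44|s − 1| < eps provided |s − 1| < eps/44.
Take delta = min(2, eps/44). Then 0 < |s − 1| < delta gives both |s − 1| < 2 and |s − 1| < eps/44, so |(2s^3 + 6s^2 - 6s + 9) − 11| < eps.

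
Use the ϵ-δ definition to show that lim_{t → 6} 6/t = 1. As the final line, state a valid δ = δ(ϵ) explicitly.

δ = min(3, 3ϵ)

Let ϵ > 0 be given. We seek δ > 0 such that 0 < |t − 6| < δ implies |6/t − 1| < ϵ.
|6/t − 1| = 6·|6 − t|/(6·|t|) = 6|t − 6|/(6|t|).
Require δ ≤ 3 so that |t| > 6 − 3 = 3, hence 6|t| > 18.
Then |6/t − 1| < 6|t − 6|/18, which is < ϵ when |t − 6| < 3ϵ.
Take δ = min(3, 3ϵ). Then 0 < |t − 6| < δ gives both |t − 6| < 3 and |t − 6| < 3ϵ, so |6/t − 1| < ϵ.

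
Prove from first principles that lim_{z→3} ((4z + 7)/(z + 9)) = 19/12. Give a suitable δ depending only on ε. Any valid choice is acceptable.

δ = min(6, (72/29)ε)

Let ε > 0 be given. We want δ > 0 with 0 < |z − 3| < δ ⇒ |(4z + 7)/(z + 9) − (19/12)| < ε.
Combining over a common denominator, (4z + 7)/(z + 9) − (19/12) = [(4z + 7)·12 − 19·(z + 9)] / [12·(z + 9)] = 29(z − 3) / (12(z + 9)).
So |(4z + 7)/(z + 9) − (19/12)| = 29|z − 3| / (12·|z + 9|).
Restrict δ ≤ 6. Then |z − 3| < 6 gives |z + 9| = |(z − 3) + 12| ≥ 12 − 6 = 6.
Hence |(4z + 7)/(z + 9) − (19/12)| < 29|z − 3|/(12·6) = (29/72)|z − 3|, which is < ε once |z − 3| < (72/29)ε.
Take δ = min(6, (72/29)ε). Then 0 < |z − 3| < δ forces both bounds, so |(4z + 7)/(z + 9) − (19/12)| < ε.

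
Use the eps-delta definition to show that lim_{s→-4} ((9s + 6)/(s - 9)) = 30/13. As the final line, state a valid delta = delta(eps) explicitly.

Let eps > 0 be given. We want delta > 0 with 0 < |s + 4| < delta ⇒ |(9s + 6)/(s - 9) − (30/13)| < eps.
Combining over a common denominator, (9s + 6)/(s - 9) − (30/13) = [(9s + 6)·(-13) − (-30)·(s - 9)] / [(-13)·(s - 9)] = -87(s + 4) / ((-13)(s - 9)).
So |(9s + 6)/(s - 9) − (30/13)| = 87|s + 4| / (13·|s − 9|).
Require delta ≤ 13/2, so |s − 9| ≥ |-13| − |s + 4| > 13 − 13/2 = 13/2.
Hence |(9s + 6)/(s - 9) − (30/13)| < 87|s + 4|/(13·(13/2)) = (174/169)|s + 4|, which is < eps once |s + 4| < (169/174)eps.
Take delta = min(13/2, (169/174)eps). Then 0 < |s + 4| < delta forces both bounds, so |(9s + 6)/(s - 9) − (30/13)| < eps.

delta = min(13/2, (169/174)eps)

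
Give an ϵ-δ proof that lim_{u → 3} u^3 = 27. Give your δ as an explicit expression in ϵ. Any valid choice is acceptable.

δ = min(1, ϵ/37)

Let ϵ > 0 be given. We seek δ > 0 with 0 < |u − 3| < δ ⇒ |u^3 − 27| < ϵ.
Factor: u^3 − 27 = (u − 3)(u^2 + 3u + 9), so |u^3 − 27| = |u − 3|·|u^2 + 3u + 9|.
Impose δ ≤ 1 so that |u| < 4; then |u^2 + 3u + 9| ≤ 37.
Hence |u^3 − 27| ≤ 37|u − 3|, which is < ϵ once |u − 3| < ϵ/37.
Take δ = min(1, ϵ/37). If 0 < |u − 3| < δ then both bounds hold and |u^3 − 27| ≤ 37|u − 3| < 37·(ϵ/37) = ϵ.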